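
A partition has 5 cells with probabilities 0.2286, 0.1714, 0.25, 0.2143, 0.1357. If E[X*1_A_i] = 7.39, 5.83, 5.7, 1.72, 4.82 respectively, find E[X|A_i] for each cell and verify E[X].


For each cell A_i: E[X|A_i] = E[X*1_A_i] / P(A_i)
Step 1: E[X|A_1] = 7.39 / 0.2286 = 32.327209
Step 2: E[X|A_2] = 5.83 / 0.1714 = 34.014002
Step 3: E[X|A_3] = 5.7 / 0.25 = 22.8
Step 4: E[X|A_4] = 1.72 / 0.2143 = 8.026132
Step 5: E[X|A_5] = 4.82 / 0.1357 = 35.519528
Verification: E[X] = sum E[X*1_A_i] = 7.39 + 5.83 + 5.7 + 1.72 + 4.82 = 25.46


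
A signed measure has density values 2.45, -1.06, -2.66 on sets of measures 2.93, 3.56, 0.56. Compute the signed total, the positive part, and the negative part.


Step 1: Compute signed measure on each set:
  Set 1: 2.45 * 2.93 = 7.1785
  Set 2: -1.06 * 3.56 = -3.7736
  Set 3: -2.66 * 0.56 = -1.4896
Step 2: Total signed measure = (7.1785) + (-3.7736) + (-1.4896)
     = 1.9153
Step 3: Positive part mu+(X) = sum of positive contributions = 7.1785
Step 4: Negative part mu-(X) = |sum of negative contributions| = 5.2632


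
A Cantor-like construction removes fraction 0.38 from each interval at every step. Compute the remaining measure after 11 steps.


Step 1: At each step, fraction remaining = 1 - 0.38 = 0.62
Step 2: After 11 steps, measure = (0.62)^11
Result = 0.005204


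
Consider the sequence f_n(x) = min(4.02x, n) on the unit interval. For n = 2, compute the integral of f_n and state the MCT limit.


f(x) = 4.02x on [0,1]; f_n(x) = min(4.02x, n). At n = 2:
Step 1: f(x) reaches 2 at x = 2/4.02 = 0.497512
Step 2: integral(f_2) = integral(4.02x, 0, 0.497512) + integral(2, 0.497512, 1)
       = 4.02*0.497512^2/2 + 2*(1 - 0.497512)
       = 0.497512 + 1.004975
       = 1.502488
Step 3: As n -> infinity, f_n increases to f, so by MCT integral(f_n) -> integral(f) = 4.02/2 = 2.01.
Convergence: integral(f_2) = 1.502488 -> 2.01 as n -> infinity


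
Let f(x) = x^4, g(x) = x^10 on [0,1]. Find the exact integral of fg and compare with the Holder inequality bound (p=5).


Step 1: Exact integral of f*g = integral(x^14, 0, 1) = 1/15
     = 0.066667
Step 2: Holder bound with p=5, q=1.25:
  ||f||_p = (integral x^20 dx)^(1/5) = (1/21)^(1/5) = 0.543946
  ||g||_q = (integral x^12.5 dx)^(1/1.25) = (1/13.5)^(1/1.25) = 0.124662
Step 3: Holder bound = ||f||_p * ||g||_q = 0.543946 * 0.124662 = 0.067809
Verification: 0.066667 <= 0.067809 (Holder holds)


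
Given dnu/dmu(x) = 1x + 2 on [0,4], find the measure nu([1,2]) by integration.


nu(A) = integral_A (dnu/dmu) dmu = integral_1^2 (1x + 2) dx
Step 1: Antiderivative F(x) = (1/2)x^2 + 2x
Step 2: F(2) = (1/2)*2^2 + 2*2 = 2 + 4 = 6
Step 3: F(1) = (1/2)*1^2 + 2*1 = 0.5 + 2 = 2.5
Step 4: nu([1,2]) = F(2) - F(1) = 6 - 2.5 = 3.5


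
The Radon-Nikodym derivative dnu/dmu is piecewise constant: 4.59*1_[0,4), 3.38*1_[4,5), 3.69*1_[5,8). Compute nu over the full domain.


Integrate each piece of the Radon-Nikodym derivative:
Step 1: integral_0^4 4.59 dx = 4.59*(4-0) = 4.59*4 = 18.36
Step 2: integral_4^5 3.38 dx = 3.38*(5-4) = 3.38*1 = 3.38
Step 3: integral_5^8 3.69 dx = 3.69*(8-5) = 3.69*3 = 11.07
Total: 18.36 + 3.38 + 11.07 = 32.81


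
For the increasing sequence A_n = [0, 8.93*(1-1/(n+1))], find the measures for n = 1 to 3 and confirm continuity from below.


By continuity of measure from below: if A_n increases to A, then m(A_n) -> m(A).
Here A = [0, 8.93], so m(A) = 8.93
Step 1: a_1 = 8.93*(1 - 1/2) = 4.465, m(A_1) = 4.465
Step 2: a_2 = 8.93*(1 - 1/3) = 5.9533, m(A_2) = 5.9533
Step 3: a_3 = 8.93*(1 - 1/4) = 6.6975, m(A_3) = 6.6975
Limit: m(A_n) -> m([0,8.93]) = 8.93


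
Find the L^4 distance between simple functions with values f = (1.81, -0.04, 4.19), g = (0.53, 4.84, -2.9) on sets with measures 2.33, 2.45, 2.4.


Step 1: Compute differences f_i - g_i:
  1.81 - 0.53 = 1.28
  -0.04 - 4.84 = -4.88
  4.19 - -2.9 = 7.09
Step 2: Compute |diff|^4 * measure for each set:
  |1.28|^4 * 2.33 = 2.684355 * 2.33 = 6.254546
  |-4.88|^4 * 2.45 = 567.125647 * 2.45 = 1389.457836
  |7.09|^4 * 2.4 = 2526.881878 * 2.4 = 6064.516506
Step 3: Sum = 7460.228888
Step 4: ||f-g||_4 = (7460.228888)^(1/4) = 9.293687


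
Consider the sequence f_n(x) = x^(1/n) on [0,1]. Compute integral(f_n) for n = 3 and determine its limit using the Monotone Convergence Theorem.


At n = 3: f_3(x) = x^(1/3).
Step 1: integral(x^(1/3), 0, 1) = [x^(1/3+1) / (1/3+1)] from 0 to 1
     = 1 / (1/3 + 1) = 1 / ((3+1)/3) = 3/(3+1)
     = 3/4 = 0.75
Step 2: As n -> infinity, f_n(x) = x^(1/n) -> 1 for x in (0,1], and f_n is increasing in n.
By MCT, lim_n integral(f_n) = integral(lim_n f_n) = integral(1, 0, 1) = 1.
Step 3: Verify convergence: 3/4 = 0.75 -> 1


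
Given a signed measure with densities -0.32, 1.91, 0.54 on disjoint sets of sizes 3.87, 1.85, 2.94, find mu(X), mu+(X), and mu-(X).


Step 1: Compute signed measure on each set:
  Set 1: -0.32 * 3.87 = -1.2384
  Set 2: 1.91 * 1.85 = 3.5335
  Set 3: 0.54 * 2.94 = 1.5876
Step 2: Total signed measure = (-1.2384) + (3.5335) + (1.5876)
     = 3.8827
Step 3: Positive part mu+(X) = sum of positive contributions = 5.1211
Step 4: Negative part mu-(X) = |sum of negative contributions| = 1.2384


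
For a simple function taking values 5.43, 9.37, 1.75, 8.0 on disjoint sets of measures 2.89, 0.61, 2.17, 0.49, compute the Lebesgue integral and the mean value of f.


Step 1: Integral = sum(value_i * measure_i)
= 5.43*2.89 + 9.37*0.61 + 1.75*2.17 + 8.0*0.49
= 15.6927 + 5.7157 + 3.7975 + 3.92
= 29.1259
Step 2: Total measure of domain = 2.89 + 0.61 + 2.17 + 0.49 = 6.16
Step 3: Average value = 29.1259 / 6.16 = 4.728231


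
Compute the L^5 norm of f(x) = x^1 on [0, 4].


Step 1: ||f||_5 = (integral_0^4 |x^1|^5 dx)^(1/5)
     = (integral_0^4 x^5 dx)^(1/5)
Step 2: integral_0^4 x^5 dx = [x^6/(6)] from 0 to 4 = 4^6/6
     = 4096/6 = 682.666667
Step 3: ||f||_5 = (682.666667)^(1/5) = 3.688432


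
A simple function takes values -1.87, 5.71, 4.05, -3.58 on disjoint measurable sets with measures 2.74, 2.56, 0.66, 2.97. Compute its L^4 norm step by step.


Step 1: Compute |f_i|^4 for each value:
  |-1.87|^4 = 12.22831
  |5.71|^4 = 1063.027337
  |4.05|^4 = 269.042006
  |-3.58|^4 = 164.260109
Step 2: Multiply by measures and sum:
  12.22831 * 2.74 = 33.505568
  1063.027337 * 2.56 = 2721.349982
  269.042006 * 0.66 = 177.567724
  164.260109 * 2.97 = 487.852524
Sum = 33.505568 + 2721.349982 + 177.567724 + 487.852524 = 3420.275798
Step 3: Take the p-th root:
||f||_4 = (3420.275798)^(1/4) = 7.647426


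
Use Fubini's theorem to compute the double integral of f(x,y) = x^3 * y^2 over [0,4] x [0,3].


By Fubini's theorem, the double integral factors as a product of single integrals:
Step 1: integral_0^4 x^3 dx = [x^4/4] from 0 to 4
     = 4^4/4 = 64
Step 2: integral_0^3 y^2 dy = [y^3/3] from 0 to 3
     = 3^3/3 = 9
Step 3: Double integral = 64 * 9 = 576


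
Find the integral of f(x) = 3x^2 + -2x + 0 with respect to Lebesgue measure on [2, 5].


The Lebesgue integral of a Riemann-integrable function agrees with the Riemann integral.
Antiderivative F(x) = (3/3)x^3 + (-2/2)x^2 + 0x
F(5) = (3/3)*5^3 + (-2/2)*5^2 + 0*5
     = (3/3)*125 + (-2/2)*25 + 0*5
     = 125 + -25 + 0
     = 100
F(2) = 4
Integral = F(5) - F(2) = 100 - 4 = 96


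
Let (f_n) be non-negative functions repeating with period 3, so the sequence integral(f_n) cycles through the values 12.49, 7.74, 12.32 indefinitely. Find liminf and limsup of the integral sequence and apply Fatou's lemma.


The sequence (integral(f_n)) is periodic with period 3, repeating the values 12.49, 7.74, 12.32 indefinitely.
Step 1: For a periodic sequence, every tail (a_m, a_(m+1), ...) contains all 3 period values infinitely often.
Step 2: Hence inf of every tail = min of the period values = min(12.49, 7.74, 12.32) = 7.74.
        liminf_n integral(f_n) = sup over m of (inf of tail from m) = 7.74.
Step 3: Similarly sup of every tail = max of the period values = 12.49.
        limsup_n integral(f_n) = 12.49.
Step 4: Fatou's lemma: integral(liminf_n f_n) <= liminf_n integral(f_n) = 7.74.
        So the integral of the pointwise liminf is at most 7.74.


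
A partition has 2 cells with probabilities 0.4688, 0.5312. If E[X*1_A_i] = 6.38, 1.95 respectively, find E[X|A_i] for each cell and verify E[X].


For each cell A_i: E[X|A_i] = E[X*1_A_i] / P(A_i)
Step 1: E[X|A_1] = 6.38 / 0.4688 = 13.609215
Step 2: E[X|A_2] = 1.95 / 0.5312 = 3.670934
Verification: E[X] = sum E[X*1_A_i] = 6.38 + 1.95 = 8.33


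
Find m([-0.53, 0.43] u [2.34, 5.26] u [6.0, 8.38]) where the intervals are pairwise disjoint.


For pairwise disjoint intervals, m(union) = sum of lengths.
= (0.43 - -0.53) + (5.26 - 2.34) + (8.38 - 6.0)
= 0.96 + 2.92 + 2.38
= 6.26


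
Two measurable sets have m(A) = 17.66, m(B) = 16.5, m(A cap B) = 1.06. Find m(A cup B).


By inclusion-exclusion: m(A u B) = m(A) + m(B) - m(A n B)
= 17.66 + 16.5 - 1.06
= 33.1


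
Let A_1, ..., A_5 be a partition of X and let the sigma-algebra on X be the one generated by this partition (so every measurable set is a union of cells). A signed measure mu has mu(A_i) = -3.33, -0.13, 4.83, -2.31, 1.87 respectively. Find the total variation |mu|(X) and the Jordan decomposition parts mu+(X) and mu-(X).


Step 1: Every measurable set is a union of atoms (the cells / points), so a Hahn decomposition is
  obtained by grouping atoms by sign: P = union of atoms with mu > 0, N = union of the remaining atoms.
  Atoms in P (indices): 3, 5;  atoms in N (indices): 1, 2, 4
  Positive values: 4.83, 1.87
  Negative values: -3.33, -0.13, -2.31
Step 2: mu+(X) = mu(P) = sum of positive atom values = 6.7
Step 3: mu-(X) = -mu(N) = sum of |negative atom values| = 5.77
Step 4: |mu|(X) = mu+(X) + mu-(X) = 6.7 + 5.77 = 12.47


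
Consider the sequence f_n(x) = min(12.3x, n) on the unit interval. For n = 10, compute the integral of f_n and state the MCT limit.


f(x) = 12.3x on [0,1]; f_n(x) = min(12.3x, n). At n = 10:
Step 1: f(x) reaches 10 at x = 10/12.3 = 0.813008
Step 2: integral(f_10) = integral(12.3x, 0, 0.813008) + integral(10, 0.813008, 1)
       = 12.3*0.813008^2/2 + 10*(1 - 0.813008)
       = 4.065041 + 1.869919
       = 5.934959
Step 3: As n -> infinity, f_n increases to f, so by MCT integral(f_n) -> integral(f) = 12.3/2 = 6.15.
Convergence: integral(f_10) = 5.934959 -> 6.15 as n -> infinity


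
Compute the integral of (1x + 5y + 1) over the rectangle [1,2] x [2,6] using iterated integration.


By Fubini, integrate in x first, then y.
Step 1: Fix y, integrate over x in [1,2]:
  integral(1x + 5y + 1, x=1..2)
  = 1*(2^2 - 1^2)/2 + (5y + 1)*(2 - 1)
  = 1.5 + (5y + 1)*1
  = 1.5 + 5y + 1
  = 2.5 + 5y
Step 2: Integrate over y in [2,6]:
  integral(2.5 + 5y, y=2..6)
  = 2.5*4 + 5*(6^2 - 2^2)/2
  = 10 + 80
  = 90


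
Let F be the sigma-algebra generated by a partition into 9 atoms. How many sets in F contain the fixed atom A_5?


Each element of F is a union of some subset S of the 9 atoms.
The element contains A_5 iff A_5 is in S.
So we count subsets S of {A_1,...,A_9} with A_5 in S: choose freely among the other 8 atoms.
Count = 2^(9-1) = 2^8 = 256.


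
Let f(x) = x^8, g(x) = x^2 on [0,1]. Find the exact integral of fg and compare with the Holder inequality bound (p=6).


Step 1: Exact integral of f*g = integral(x^10, 0, 1) = 1/11
     = 0.090909
Step 2: Holder bound with p=6, q=1.2:
  ||f||_p = (integral x^48 dx)^(1/6) = (1/49)^(1/6) = 0.522758
  ||g||_q = (integral x^2.4 dx)^(1/1.2) = (1/3.4)^(1/1.2) = 0.360662
Step 3: Holder bound = ||f||_p * ||g||_q = 0.522758 * 0.360662 = 0.188539
Verification: 0.090909 <= 0.188539 (Holder holds)


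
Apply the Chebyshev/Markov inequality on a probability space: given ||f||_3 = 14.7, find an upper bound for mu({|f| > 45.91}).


Chebyshev/Markov inequality: mu(|f| > eps) <= (||f||_p / eps)^p
Step 1: ||f||_3 / eps = 14.7 / 45.91 = 0.320192
Step 2: Raise to power p = 3:
  (0.320192)^3 = 0.032827
Step 3: Therefore mu(|f| > 45.91) <= 0.032827


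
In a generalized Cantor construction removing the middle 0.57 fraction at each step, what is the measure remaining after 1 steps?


Step 1: At each step, fraction remaining = 1 - 0.57 = 0.43
Step 2: After 1 steps, measure = (0.43)^1
Step 3: Computing the power step by step:
  After step 1: 0.43
Result = 0.43


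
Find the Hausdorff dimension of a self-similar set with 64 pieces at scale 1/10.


For a self-similar set with N copies scaled by 1/r:
dim_H = log(N)/log(r) = log(64)/log(10)
= 4.158883/2.302585
= 1.80618


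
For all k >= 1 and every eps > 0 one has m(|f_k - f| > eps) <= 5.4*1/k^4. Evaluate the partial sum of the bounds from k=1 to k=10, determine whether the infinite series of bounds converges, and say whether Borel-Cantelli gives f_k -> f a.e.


Step 1: List the terms 5.4*1/k^4 for k = 1 to 10:
  k=1: 5.4
  k=2: 0.3375
  k=3: 0.066667
  k=4: 0.021094
  k=5: 0.00864
  k=6: 0.004167
  k=7: 0.002249
  k=8: 0.001318
  k=9: 8.230453e-04
  k=10: 5.400000e-04
Step 2: Partial sum = 5.4 + 0.3375 + 0.066667 + 0.021094 + 0.00864 + 0.004167 + 0.002249 + 0.001318 + 8.230453e-04 + 5.400000e-04
     = 5.842998
Step 3: The full series sum_(k>=1) 5.4*1/k^4 converges (p-series with p = 4 > 1; a constant multiple of a convergent series converges).
Step 4: Fix eps > 0. Since sum_k m(|f_k - f| > eps) < infinity, the Borel-Cantelli lemma gives
        m(limsup_k {|f_k - f| > eps}) = 0, i.e. for a.e. x, |f_k(x) - f(x)| <= eps for all large k.
        Applying this with eps = 1/j for j = 1, 2, ... and intersecting the countably many full-measure sets,
        for a.e. x we get limsup_k |f_k(x) - f(x)| <= 1/j for every j, hence f_k -> f almost everywhere.
Conclusion: series converges; Borel-Cantelli yields f_k -> f a.e.


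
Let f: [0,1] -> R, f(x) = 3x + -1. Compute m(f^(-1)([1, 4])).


f^(-1)([1, 4]) = {x : 1 <= 3x + -1 <= 4}
Solving: (1 - -1)/3 <= x <= (4 - -1)/3
= [0.666667, 1.666667]
Intersecting with [0,1]: [0.666667, 1]
Measure = 1 - 0.666667 = 0.333333


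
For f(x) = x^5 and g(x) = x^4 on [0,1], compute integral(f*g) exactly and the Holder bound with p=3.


Step 1: Exact integral of f*g = integral(x^9, 0, 1) = 1/10
     = 0.1
Step 2: Holder bound with p=3, q=1.5:
  ||f||_p = (integral x^15 dx)^(1/3) = (1/16)^(1/3) = 0.39685
  ||g||_q = (integral x^6 dx)^(1/1.5) = (1/7)^(1/1.5) = 0.273276
Step 3: Holder bound = ||f||_p * ||g||_q = 0.39685 * 0.273276 = 0.10845
Verification: 0.1 <= 0.10845 (Holder holds)


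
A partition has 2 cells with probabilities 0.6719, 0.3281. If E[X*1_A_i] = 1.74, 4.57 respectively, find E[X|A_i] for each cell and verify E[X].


For each cell A_i: E[X|A_i] = E[X*1_A_i] / P(A_i)
Step 1: E[X|A_1] = 1.74 / 0.6719 = 2.589671
Step 2: E[X|A_2] = 4.57 / 0.3281 = 13.92868
Verification: E[X] = sum E[X*1_A_i] = 1.74 + 4.57 = 6.31


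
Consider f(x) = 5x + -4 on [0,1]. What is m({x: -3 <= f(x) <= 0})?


f^(-1)([-3, 0]) = {x : -3 <= 5x + -4 <= 0}
Solving: (-3 - -4)/5 <= x <= (0 - -4)/5
= [0.2, 0.8]
Intersecting with [0,1]: [0.2, 0.8]
Measure = 0.8 - 0.2 = 0.6


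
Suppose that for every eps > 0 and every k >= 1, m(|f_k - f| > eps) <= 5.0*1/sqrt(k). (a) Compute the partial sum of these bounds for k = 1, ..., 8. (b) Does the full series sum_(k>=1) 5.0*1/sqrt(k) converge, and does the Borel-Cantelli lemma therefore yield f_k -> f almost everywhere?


Step 1: List the terms 5.0*1/sqrt(k) for k = 1 to 8:
  k=1: 5
  k=2: 3.535534
  k=3: 2.886751
  k=4: 2.5
  k=5: 2.236068
  k=6: 2.041241
  k=7: 1.889822
  k=8: 1.767767
Step 2: Partial sum = 5 + 3.535534 + 2.886751 + 2.5 + 2.236068 + 2.041241 + 1.889822 + 1.767767
     = 21.857184
Step 3: The full series sum_(k>=1) 5.0*1/sqrt(k) diverges (p-series with p = 1/2 <= 1; a nonzero constant multiple of a divergent series diverges).
Step 4: The (first) Borel-Cantelli lemma requires a summable sequence of measures, so it does not apply here;
        from this bound alone no conclusion about a.e. convergence can be drawn (convergence in measure still
        gives an a.e.-convergent subsequence, but not a.e. convergence of the whole sequence).
Conclusion: series diverges; Borel-Cantelli is inconclusive about a.e. convergence of f_k.


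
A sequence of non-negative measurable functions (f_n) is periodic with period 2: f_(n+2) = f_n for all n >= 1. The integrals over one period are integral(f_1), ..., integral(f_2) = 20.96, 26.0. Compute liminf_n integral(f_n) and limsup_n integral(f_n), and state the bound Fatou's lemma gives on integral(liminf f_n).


The sequence (integral(f_n)) is periodic with period 2, repeating the values 20.96, 26.0 indefinitely.
Step 1: For a periodic sequence, every tail (a_m, a_(m+1), ...) contains all 2 period values infinitely often.
Step 2: Hence inf of every tail = min of the period values = min(20.96, 26.0) = 20.96.
        liminf_n integral(f_n) = sup over m of (inf of tail from m) = 20.96.
Step 3: Similarly sup of every tail = max of the period values = 26.
        limsup_n integral(f_n) = 26.
Step 4: Fatou's lemma: integral(liminf_n f_n) <= liminf_n integral(f_n) = 20.96.
        So the integral of the pointwise liminf is at most 20.96.


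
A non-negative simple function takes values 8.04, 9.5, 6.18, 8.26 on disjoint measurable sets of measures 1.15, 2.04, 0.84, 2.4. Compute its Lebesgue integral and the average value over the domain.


Step 1: Integral = sum(value_i * measure_i)
= 8.04*1.15 + 9.5*2.04 + 6.18*0.84 + 8.26*2.4
= 9.246 + 19.38 + 5.1912 + 19.824
= 53.6412
Step 2: Total measure of domain = 1.15 + 2.04 + 0.84 + 2.4 = 6.43
Step 3: Average value = 53.6412 / 6.43 = 8.342333


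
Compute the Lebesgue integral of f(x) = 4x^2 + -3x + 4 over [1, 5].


The Lebesgue integral of a Riemann-integrable function agrees with the Riemann integral.
Antiderivative F(x) = (4/3)x^3 + (-3/2)x^2 + 4x
F(5) = (4/3)*5^3 + (-3/2)*5^2 + 4*5
     = (4/3)*125 + (-3/2)*25 + 4*5
     = 166.666667 + -37.5 + 20
     = 149.166667
F(1) = 3.833333
Integral = F(5) - F(1) = 149.166667 - 3.833333 = 145.333333


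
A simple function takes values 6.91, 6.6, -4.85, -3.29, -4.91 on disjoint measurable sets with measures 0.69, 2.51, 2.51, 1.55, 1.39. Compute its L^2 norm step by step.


Step 1: Compute |f_i|^2 for each value:
  |6.91|^2 = 47.7481
  |6.6|^2 = 43.56
  |-4.85|^2 = 23.5225
  |-3.29|^2 = 10.8241
  |-4.91|^2 = 24.1081
Step 2: Multiply by measures and sum:
  47.7481 * 0.69 = 32.946189
  43.56 * 2.51 = 109.3356
  23.5225 * 2.51 = 59.041475
  10.8241 * 1.55 = 16.777355
  24.1081 * 1.39 = 33.510259
Sum = 32.946189 + 109.3356 + 59.041475 + 16.777355 + 33.510259 = 251.610878
Step 3: Take the p-th root:
||f||_2 = (251.610878)^(1/2) = 15.862247


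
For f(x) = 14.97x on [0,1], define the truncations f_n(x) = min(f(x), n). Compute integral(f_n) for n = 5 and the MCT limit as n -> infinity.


f(x) = 14.97x on [0,1]; f_n(x) = min(14.97x, n). At n = 5:
Step 1: f(x) reaches 5 at x = 5/14.97 = 0.334001
Step 2: integral(f_5) = integral(14.97x, 0, 0.334001) + integral(5, 0.334001, 1)
       = 14.97*0.334001^2/2 + 5*(1 - 0.334001)
       = 0.835003 + 3.329993
       = 4.164997
Step 3: As n -> infinity, f_n increases to f, so by MCT integral(f_n) -> integral(f) = 14.97/2 = 7.485.
Convergence: integral(f_5) = 4.164997 -> 7.485 as n -> infinity


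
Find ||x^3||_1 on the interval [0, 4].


Step 1: ||f||_1 = (integral_0^4 |x^3|^1 dx)^(1/1)
     = (integral_0^4 x^3 dx)^(1/1)
Step 2: integral_0^4 x^3 dx = [x^4/(4)] from 0 to 4 = 4^4/4
     = 256/4 = 64
Step 3: ||f||_1 = (64)^(1/1) = 64


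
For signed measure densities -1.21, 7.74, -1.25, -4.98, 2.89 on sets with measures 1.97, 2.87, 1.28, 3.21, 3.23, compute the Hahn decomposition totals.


Step 1: Compute signed measure on each set:
  Set 1: -1.21 * 1.97 = -2.3837
  Set 2: 7.74 * 2.87 = 22.2138
  Set 3: -1.25 * 1.28 = -1.6
  Set 4: -4.98 * 3.21 = -15.9858
  Set 5: 2.89 * 3.23 = 9.3347
Step 2: Total signed measure = (-2.3837) + (22.2138) + (-1.6) + (-15.9858) + (9.3347)
     = 11.579
Step 3: Positive part mu+(X) = sum of positive contributions = 31.5485
Step 4: Negative part mu-(X) = |sum of negative contributions| = 19.9695


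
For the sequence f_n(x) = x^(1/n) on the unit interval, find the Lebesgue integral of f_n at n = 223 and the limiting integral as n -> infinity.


At n = 223: f_223(x) = x^(1/223).
Step 1: integral(x^(1/223), 0, 1) = [x^(1/223+1) / (1/223+1)] from 0 to 1
     = 1 / (1/223 + 1) = 1 / ((223+1)/223) = 223/(223+1)
     = 223/224 = 0.995536
Step 2: As n -> infinity, f_n(x) = x^(1/n) -> 1 for x in (0,1], and f_n is increasing in n.
By MCT, lim_n integral(f_n) = integral(lim_n f_n) = integral(1, 0, 1) = 1.
Step 3: Verify convergence: 223/224 = 0.995536 -> 1


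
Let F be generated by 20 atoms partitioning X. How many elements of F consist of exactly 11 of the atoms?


Each element of F is a union of some subset of the 20 atoms.
Elements that are unions of exactly 11 atoms correspond to 11-element subsets of the 20 atoms.
Count = C(20, 11) = 20! / (11! * 9!) = 167960.


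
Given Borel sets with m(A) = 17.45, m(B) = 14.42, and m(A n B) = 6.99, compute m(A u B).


By inclusion-exclusion: m(A u B) = m(A) + m(B) - m(A n B)
= 17.45 + 14.42 - 6.99
= 24.88


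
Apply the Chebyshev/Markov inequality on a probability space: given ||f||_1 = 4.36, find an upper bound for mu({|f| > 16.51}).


Chebyshev/Markov inequality: mu(|f| > eps) <= (||f||_p / eps)^p
Step 1: ||f||_1 / eps = 4.36 / 16.51 = 0.264082
Step 2: Raise to power p = 1:
  (0.264082)^1 = 0.264082
Step 3: Therefore mu(|f| > 16.51) <= 0.264082


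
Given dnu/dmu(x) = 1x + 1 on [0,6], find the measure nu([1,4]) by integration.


nu(A) = integral_A (dnu/dmu) dmu = integral_1^4 (1x + 1) dx
Step 1: Antiderivative F(x) = (1/2)x^2 + 1x
Step 2: F(4) = (1/2)*4^2 + 1*4 = 8 + 4 = 12
Step 3: F(1) = (1/2)*1^2 + 1*1 = 0.5 + 1 = 1.5
Step 4: nu([1,4]) = F(4) - F(1) = 12 - 1.5 = 10.5


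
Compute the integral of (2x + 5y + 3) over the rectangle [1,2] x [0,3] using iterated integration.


By Fubini, integrate in x first, then y.
Step 1: Fix y, integrate over x in [1,2]:
  integral(2x + 5y + 3, x=1..2)
  = 2*(2^2 - 1^2)/2 + (5y + 3)*(2 - 1)
  = 3 + (5y + 3)*1
  = 3 + 5y + 3
  = 6 + 5y
Step 2: Integrate over y in [0,3]:
  integral(6 + 5y, y=0..3)
  = 6*3 + 5*(3^2 - 0^2)/2
  = 18 + 22.5
  = 40.5


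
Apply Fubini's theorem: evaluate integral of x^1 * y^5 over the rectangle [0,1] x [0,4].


By Fubini's theorem, the double integral factors as a product of single integrals:
Step 1: integral_0^1 x^1 dx = [x^2/2] from 0 to 1
     = 1^2/2 = 0.5
Step 2: integral_0^4 y^5 dy = [y^6/6] from 0 to 4
     = 4^6/6 = 682.666667
Step 3: Double integral = 0.5 * 682.666667 = 341.333333


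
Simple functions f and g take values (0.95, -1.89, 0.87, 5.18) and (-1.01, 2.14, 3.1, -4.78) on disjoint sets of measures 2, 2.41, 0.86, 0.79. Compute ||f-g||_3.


Step 1: Compute differences f_i - g_i:
  0.95 - -1.01 = 1.96
  -1.89 - 2.14 = -4.03
  0.87 - 3.1 = -2.23
  5.18 - -4.78 = 9.96
Step 2: Compute |diff|^3 * measure for each set:
  |1.96|^3 * 2 = 7.529536 * 2 = 15.059072
  |-4.03|^3 * 2.41 = 65.450827 * 2.41 = 157.736493
  |-2.23|^3 * 0.86 = 11.089567 * 0.86 = 9.537028
  |9.96|^3 * 0.79 = 988.047936 * 0.79 = 780.557869
Step 3: Sum = 962.890462
Step 4: ||f-g||_3 = (962.890462)^(1/3) = 9.874739


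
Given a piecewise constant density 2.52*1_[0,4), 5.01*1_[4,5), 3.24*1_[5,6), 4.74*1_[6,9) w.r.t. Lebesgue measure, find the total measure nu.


Integrate each piece of the Radon-Nikodym derivative:
Step 1: integral_0^4 2.52 dx = 2.52*(4-0) = 2.52*4 = 10.08
Step 2: integral_4^5 5.01 dx = 5.01*(5-4) = 5.01*1 = 5.01
Step 3: integral_5^6 3.24 dx = 3.24*(6-5) = 3.24*1 = 3.24
Step 4: integral_6^9 4.74 dx = 4.74*(9-6) = 4.74*3 = 14.22
Total: 10.08 + 5.01 + 3.24 + 14.22 = 32.55


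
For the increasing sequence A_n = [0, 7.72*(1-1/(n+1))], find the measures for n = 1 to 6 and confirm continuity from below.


By continuity of measure from below: if A_n increases to A, then m(A_n) -> m(A).
Here A = [0, 7.72], so m(A) = 7.72
Step 1: a_1 = 7.72*(1 - 1/2) = 3.86, m(A_1) = 3.86
Step 2: a_2 = 7.72*(1 - 1/3) = 5.1467, m(A_2) = 5.1467
Step 3: a_3 = 7.72*(1 - 1/4) = 5.79, m(A_3) = 5.79
Step 4: a_4 = 7.72*(1 - 1/5) = 6.176, m(A_4) = 6.176
Step 5: a_5 = 7.72*(1 - 1/6) = 6.4333, m(A_5) = 6.4333
Step 6: a_6 = 7.72*(1 - 1/7) = 6.6171, m(A_6) = 6.6171
Limit: m(A_n) -> m([0,7.72]) = 7.72


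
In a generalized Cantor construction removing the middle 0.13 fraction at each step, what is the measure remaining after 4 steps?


Step 1: At each step, fraction remaining = 1 - 0.13 = 0.87
Step 2: After 4 steps, measure = (0.87)^4
Step 3: Computing the power step by step:
  After step 1: 0.87
  After step 2: 0.7569
  After step 3: 0.658503
  After step 4: 0.572898
Result = 0.572898


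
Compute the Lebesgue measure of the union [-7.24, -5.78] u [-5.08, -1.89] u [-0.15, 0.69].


For pairwise disjoint intervals, m(union) = sum of lengths.
= (-5.78 - -7.24) + (-1.89 - -5.08) + (0.69 - -0.15)
= 1.46 + 3.19 + 0.84
= 5.49


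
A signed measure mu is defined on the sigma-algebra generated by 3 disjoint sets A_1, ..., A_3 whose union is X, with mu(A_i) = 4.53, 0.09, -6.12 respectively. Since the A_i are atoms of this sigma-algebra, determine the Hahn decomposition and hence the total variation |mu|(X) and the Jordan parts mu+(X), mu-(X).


Step 1: Every measurable set is a union of atoms (the cells / points), so a Hahn decomposition is
  obtained by grouping atoms by sign: P = union of atoms with mu > 0, N = union of the remaining atoms.
  Atoms in P (indices): 1, 2;  atoms in N (indices): 3
  Positive values: 4.53, 0.09
  Negative values: -6.12
Step 2: mu+(X) = mu(P) = sum of positive atom values = 4.62
Step 3: mu-(X) = -mu(N) = sum of |negative atom values| = 6.12
Step 4: |mu|(X) = mu+(X) + mu-(X) = 4.62 + 6.12 = 10.74


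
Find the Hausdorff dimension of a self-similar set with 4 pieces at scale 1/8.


For a self-similar set with N copies scaled by 1/r:
dim_H = log(N)/log(r) = log(4)/log(8)
= 1.386294/2.079442
= 0.666667


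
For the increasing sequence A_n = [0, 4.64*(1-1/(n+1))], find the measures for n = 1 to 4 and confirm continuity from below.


By continuity of measure from below: if A_n increases to A, then m(A_n) -> m(A).
Here A = [0, 4.64], so m(A) = 4.64
Step 1: a_1 = 4.64*(1 - 1/2) = 2.32, m(A_1) = 2.32
Step 2: a_2 = 4.64*(1 - 1/3) = 3.0933, m(A_2) = 3.0933
Step 3: a_3 = 4.64*(1 - 1/4) = 3.48, m(A_3) = 3.48
Step 4: a_4 = 4.64*(1 - 1/5) = 3.712, m(A_4) = 3.712
Limit: m(A_n) -> m([0,4.64]) = 4.64


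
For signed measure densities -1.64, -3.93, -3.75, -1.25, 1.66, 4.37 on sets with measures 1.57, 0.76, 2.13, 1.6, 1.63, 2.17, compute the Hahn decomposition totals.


Step 1: Compute signed measure on each set:
  Set 1: -1.64 * 1.57 = -2.5748
  Set 2: -3.93 * 0.76 = -2.9868
  Set 3: -3.75 * 2.13 = -7.9875
  Set 4: -1.25 * 1.6 = -2
  Set 5: 1.66 * 1.63 = 2.7058
  Set 6: 4.37 * 2.17 = 9.4829
Step 2: Total signed measure = (-2.5748) + (-2.9868) + (-7.9875) + (-2) + (2.7058) + (9.4829)
     = -3.3604
Step 3: Positive part mu+(X) = sum of positive contributions = 12.1887
Step 4: Negative part mu-(X) = |sum of negative contributions| = 15.5491


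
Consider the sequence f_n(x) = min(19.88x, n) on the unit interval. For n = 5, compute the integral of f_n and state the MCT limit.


f(x) = 19.88x on [0,1]; f_n(x) = min(19.88x, n). At n = 5:
Step 1: f(x) reaches 5 at x = 5/19.88 = 0.251509
Step 2: integral(f_5) = integral(19.88x, 0, 0.251509) + integral(5, 0.251509, 1)
       = 19.88*0.251509^2/2 + 5*(1 - 0.251509)
       = 0.628773 + 3.742455
       = 4.371227
Step 3: As n -> infinity, f_n increases to f, so by MCT integral(f_n) -> integral(f) = 19.88/2 = 9.94.
Convergence: integral(f_5) = 4.371227 -> 9.94 as n -> infinity


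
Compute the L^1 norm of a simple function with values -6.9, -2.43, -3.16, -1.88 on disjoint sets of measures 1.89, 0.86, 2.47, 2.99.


Step 1: Compute |f_i|^1 for each value:
  |-6.9|^1 = 6.9
  |-2.43|^1 = 2.43
  |-3.16|^1 = 3.16
  |-1.88|^1 = 1.88
Step 2: Multiply by measures and sum:
  6.9 * 1.89 = 13.041
  2.43 * 0.86 = 2.0898
  3.16 * 2.47 = 7.8052
  1.88 * 2.99 = 5.6212
Sum = 13.041 + 2.0898 + 7.8052 + 5.6212 = 28.5572
Step 3: Take the p-th root:
||f||_1 = (28.5572)^(1/1) = 28.5572


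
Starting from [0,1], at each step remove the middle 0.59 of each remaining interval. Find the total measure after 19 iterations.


Step 1: At each step, fraction remaining = 1 - 0.59 = 0.41
Step 2: After 19 steps, measure = (0.41)^19
Result = 4.394336e-08


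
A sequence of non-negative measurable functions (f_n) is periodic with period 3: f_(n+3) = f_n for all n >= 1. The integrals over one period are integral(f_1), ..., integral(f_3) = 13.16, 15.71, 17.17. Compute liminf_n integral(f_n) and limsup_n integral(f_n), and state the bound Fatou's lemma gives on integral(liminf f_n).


The sequence (integral(f_n)) is periodic with period 3, repeating the values 13.16, 15.71, 17.17 indefinitely.
Step 1: For a periodic sequence, every tail (a_m, a_(m+1), ...) contains all 3 period values infinitely often.
Step 2: Hence inf of every tail = min of the period values = min(13.16, 15.71, 17.17) = 13.16.
        liminf_n integral(f_n) = sup over m of (inf of tail from m) = 13.16.
Step 3: Similarly sup of every tail = max of the period values = 17.17.
        limsup_n integral(f_n) = 17.17.
Step 4: Fatou's lemma: integral(liminf_n f_n) <= liminf_n integral(f_n) = 13.16.
        So the integral of the pointwise liminf is at most 13.16.


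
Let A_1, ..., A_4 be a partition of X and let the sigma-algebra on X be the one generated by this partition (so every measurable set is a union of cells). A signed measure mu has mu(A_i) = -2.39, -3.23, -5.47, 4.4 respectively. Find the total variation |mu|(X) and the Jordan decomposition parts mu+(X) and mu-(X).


Step 1: Every measurable set is a union of atoms (the cells / points), so a Hahn decomposition is
  obtained by grouping atoms by sign: P = union of atoms with mu > 0, N = union of the remaining atoms.
  Atoms in P (indices): 4;  atoms in N (indices): 1, 2, 3
  Positive values: 4.4
  Negative values: -2.39, -3.23, -5.47
Step 2: mu+(X) = mu(P) = sum of positive atom values = 4.4
Step 3: mu-(X) = -mu(N) = sum of |negative atom values| = 11.09
Step 4: |mu|(X) = mu+(X) + mu-(X) = 4.4 + 11.09 = 15.49


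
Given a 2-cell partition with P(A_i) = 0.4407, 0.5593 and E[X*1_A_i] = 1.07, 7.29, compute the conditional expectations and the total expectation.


For each cell A_i: E[X|A_i] = E[X*1_A_i] / P(A_i)
Step 1: E[X|A_1] = 1.07 / 0.4407 = 2.427956
Step 2: E[X|A_2] = 7.29 / 0.5593 = 13.03415
Verification: E[X] = sum E[X*1_A_i] = 1.07 + 7.29 = 8.36


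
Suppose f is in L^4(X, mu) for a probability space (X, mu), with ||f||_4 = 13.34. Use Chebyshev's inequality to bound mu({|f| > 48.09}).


Chebyshev/Markov inequality: mu(|f| > eps) <= (||f||_p / eps)^p
Step 1: ||f||_4 / eps = 13.34 / 48.09 = 0.277397
Step 2: Raise to power p = 4:
  (0.277397)^4 = 0.005921
Step 3: Therefore mu(|f| > 48.09) <= 0.005921


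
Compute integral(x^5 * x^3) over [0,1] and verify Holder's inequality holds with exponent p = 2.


Step 1: Exact integral of f*g = integral(x^8, 0, 1) = 1/9
     = 0.111111
Step 2: Holder bound with p=2, q=2:
  ||f||_p = (integral x^10 dx)^(1/2) = (1/11)^(1/2) = 0.301511
  ||g||_q = (integral x^6 dx)^(1/2) = (1/7)^(1/2) = 0.377964
Step 3: Holder bound = ||f||_p * ||g||_q = 0.301511 * 0.377964 = 0.113961
Verification: 0.111111 <= 0.113961 (Holder holds)


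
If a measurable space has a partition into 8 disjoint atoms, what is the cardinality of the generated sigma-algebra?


Each element of the sigma-algebra is a union of some subset of the 8 atoms.
The number of such subsets is 2^8 = 256.


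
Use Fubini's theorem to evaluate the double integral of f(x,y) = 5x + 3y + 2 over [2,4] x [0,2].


By Fubini, integrate in x first, then y.
Step 1: Fix y, integrate over x in [2,4]:
  integral(5x + 3y + 2, x=2..4)
  = 5*(4^2 - 2^2)/2 + (3y + 2)*(4 - 2)
  = 30 + (3y + 2)*2
  = 30 + 6y + 4
  = 34 + 6y
Step 2: Integrate over y in [0,2]:
  integral(34 + 6y, y=0..2)
  = 34*2 + 6*(2^2 - 0^2)/2
  = 68 + 12
  = 80


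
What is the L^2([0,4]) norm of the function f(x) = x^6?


Step 1: ||f||_2 = (integral_0^4 |x^6|^2 dx)^(1/2)
     = (integral_0^4 x^12 dx)^(1/2)
Step 2: integral_0^4 x^12 dx = [x^13/(13)] from 0 to 4 = 4^13/13
     = 67108864/13 = 5.162220e+06
Step 3: ||f||_2 = (5.162220e+06)^(1/2) = 2272.052004


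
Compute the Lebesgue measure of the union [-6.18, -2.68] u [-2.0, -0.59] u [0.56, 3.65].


For pairwise disjoint intervals, m(union) = sum of lengths.
= (-2.68 - -6.18) + (-0.59 - -2.0) + (3.65 - 0.56)
= 3.5 + 1.41 + 3.09
= 8


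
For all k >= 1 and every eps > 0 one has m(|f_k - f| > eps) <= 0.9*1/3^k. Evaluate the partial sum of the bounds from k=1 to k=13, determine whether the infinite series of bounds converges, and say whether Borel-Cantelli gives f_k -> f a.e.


Step 1: List the terms 0.9*1/3^k for k = 1 to 13:
  k=1: 0.3
  k=2: 0.1
  k=3: 0.033333
  k=4: 0.011111
  k=5: 0.003704
  k=6: 0.001235
  k=7: 4.115226e-04
  k=8: 1.371742e-04
  k=9: 4.572474e-05
  k=10: 1.524158e-05
  k=11: 5.080526e-06
  k=12: 1.693509e-06
  k=13: 5.645029e-07
Step 2: Partial sum = 0.3 + 0.1 + 0.033333 + 0.011111 + 0.003704 + 0.001235 + 4.115226e-04 + 1.371742e-04 + 4.572474e-05 + 1.524158e-05 + 5.080526e-06 + 1.693509e-06 + 5.645029e-07
     = 0.45
Step 3: The full series sum_(k>=1) 0.9*1/3^k converges (geometric series with ratio 1/3 < 1; a constant multiple of a convergent series converges).
Step 4: Fix eps > 0. Since sum_k m(|f_k - f| > eps) < infinity, the Borel-Cantelli lemma gives
        m(limsup_k {|f_k - f| > eps}) = 0, i.e. for a.e. x, |f_k(x) - f(x)| <= eps for all large k.
        Applying this with eps = 1/j for j = 1, 2, ... and intersecting the countably many full-measure sets,
        for a.e. x we get limsup_k |f_k(x) - f(x)| <= 1/j for every j, hence f_k -> f almost everywhere.
Conclusion: series converges; Borel-Cantelli yields f_k -> f a.e.


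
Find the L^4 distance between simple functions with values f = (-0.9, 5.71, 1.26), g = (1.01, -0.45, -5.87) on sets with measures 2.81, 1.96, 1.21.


Step 1: Compute differences f_i - g_i:
  -0.9 - 1.01 = -1.91
  5.71 - -0.45 = 6.16
  1.26 - -5.87 = 7.13
Step 2: Compute |diff|^4 * measure for each set:
  |-1.91|^4 * 2.81 = 13.308634 * 2.81 = 37.39726
  |6.16|^4 * 1.96 = 1439.868559 * 1.96 = 2822.142376
  |7.13|^4 * 1.21 = 2584.390402 * 1.21 = 3127.112386
Step 3: Sum = 5986.652023
Step 4: ||f-g||_4 = (5986.652023)^(1/4) = 8.796218


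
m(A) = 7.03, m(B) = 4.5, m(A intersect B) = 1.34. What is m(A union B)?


By inclusion-exclusion: m(A u B) = m(A) + m(B) - m(A n B)
= 7.03 + 4.5 - 1.34
= 10.19


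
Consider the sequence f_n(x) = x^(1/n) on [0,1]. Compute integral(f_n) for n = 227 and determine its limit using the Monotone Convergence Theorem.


At n = 227: f_227(x) = x^(1/227).
Step 1: integral(x^(1/227), 0, 1) = [x^(1/227+1) / (1/227+1)] from 0 to 1
     = 1 / (1/227 + 1) = 1 / ((227+1)/227) = 227/(227+1)
     = 227/228 = 0.995614
Step 2: As n -> infinity, f_n(x) = x^(1/n) -> 1 for x in (0,1], and f_n is increasing in n.
By MCT, lim_n integral(f_n) = integral(lim_n f_n) = integral(1, 0, 1) = 1.
Step 3: Verify convergence: 227/228 = 0.995614 -> 1


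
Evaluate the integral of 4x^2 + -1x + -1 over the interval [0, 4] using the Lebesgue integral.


The Lebesgue integral of a Riemann-integrable function agrees with the Riemann integral.
Antiderivative F(x) = (4/3)x^3 + (-1/2)x^2 + -1x
F(4) = (4/3)*4^3 + (-1/2)*4^2 + -1*4
     = (4/3)*64 + (-1/2)*16 + -1*4
     = 85.333333 + -8 + -4
     = 73.333333
F(0) = 0.0
Integral = F(4) - F(0) = 73.333333 - 0.0 = 73.333333


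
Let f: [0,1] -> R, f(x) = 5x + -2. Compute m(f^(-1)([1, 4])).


f^(-1)([1, 4]) = {x : 1 <= 5x + -2 <= 4}
Solving: (1 - -2)/5 <= x <= (4 - -2)/5
= [0.6, 1.2]
Intersecting with [0,1]: [0.6, 1]
Measure = 1 - 0.6 = 0.4


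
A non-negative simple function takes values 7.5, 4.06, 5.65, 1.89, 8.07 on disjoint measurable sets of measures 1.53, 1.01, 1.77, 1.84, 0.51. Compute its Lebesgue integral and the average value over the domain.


Step 1: Integral = sum(value_i * measure_i)
= 7.5*1.53 + 4.06*1.01 + 5.65*1.77 + 1.89*1.84 + 8.07*0.51
= 11.475 + 4.1006 + 10.0005 + 3.4776 + 4.1157
= 33.1694
Step 2: Total measure of domain = 1.53 + 1.01 + 1.77 + 1.84 + 0.51 = 6.66
Step 3: Average value = 33.1694 / 6.66 = 4.98039


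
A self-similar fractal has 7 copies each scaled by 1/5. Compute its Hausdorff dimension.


For a self-similar set with N copies scaled by 1/r:
dim_H = log(N)/log(r) = log(7)/log(5)
= 1.94591/1.609438
= 1.209062


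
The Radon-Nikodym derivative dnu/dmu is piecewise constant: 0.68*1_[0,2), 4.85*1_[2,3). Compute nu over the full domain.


Integrate each piece of the Radon-Nikodym derivative:
Step 1: integral_0^2 0.68 dx = 0.68*(2-0) = 0.68*2 = 1.36
Step 2: integral_2^3 4.85 dx = 4.85*(3-2) = 4.85*1 = 4.85
Total: 1.36 + 4.85 = 6.21


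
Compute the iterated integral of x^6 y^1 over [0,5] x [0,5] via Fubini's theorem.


By Fubini's theorem, the double integral factors as a product of single integrals:
Step 1: integral_0^5 x^6 dx = [x^7/7] from 0 to 5
     = 5^7/7 = 11160.714286
Step 2: integral_0^5 y^1 dy = [y^2/2] from 0 to 5
     = 5^2/2 = 12.5
Step 3: Double integral = 11160.714286 * 12.5 = 139508.928571


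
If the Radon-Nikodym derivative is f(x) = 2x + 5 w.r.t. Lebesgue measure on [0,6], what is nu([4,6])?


nu(A) = integral_A (dnu/dmu) dmu = integral_4^6 (2x + 5) dx
Step 1: Antiderivative F(x) = (2/2)x^2 + 5x
Step 2: F(6) = (2/2)*6^2 + 5*6 = 36 + 30 = 66
Step 3: F(4) = (2/2)*4^2 + 5*4 = 16 + 20 = 36
Step 4: nu([4,6]) = F(6) - F(4) = 66 - 36 = 30


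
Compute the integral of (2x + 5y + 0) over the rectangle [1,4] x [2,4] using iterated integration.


By Fubini, integrate in x first, then y.
Step 1: Fix y, integrate over x in [1,4]:
  integral(2x + 5y + 0, x=1..4)
  = 2*(4^2 - 1^2)/2 + (5y + 0)*(4 - 1)
  = 15 + (5y + 0)*3
  = 15 + 15y + 0
  = 15 + 15y
Step 2: Integrate over y in [2,4]:
  integral(15 + 15y, y=2..4)
  = 15*2 + 15*(4^2 - 2^2)/2
  = 30 + 90
  = 120


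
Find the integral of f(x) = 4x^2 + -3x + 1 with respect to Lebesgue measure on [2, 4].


The Lebesgue integral of a Riemann-integrable function agrees with the Riemann integral.
Antiderivative F(x) = (4/3)x^3 + (-3/2)x^2 + 1x
F(4) = (4/3)*4^3 + (-3/2)*4^2 + 1*4
     = (4/3)*64 + (-3/2)*16 + 1*4
     = 85.333333 + -24 + 4
     = 65.333333
F(2) = 6.666667
Integral = F(4) - F(2) = 65.333333 - 6.666667 = 58.666667


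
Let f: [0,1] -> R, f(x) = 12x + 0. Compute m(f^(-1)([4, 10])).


f^(-1)([4, 10]) = {x : 4 <= 12x + 0 <= 10}
Solving: (4 - 0)/12 <= x <= (10 - 0)/12
= [0.333333, 0.833333]
Intersecting with [0,1]: [0.333333, 0.833333]
Measure = 0.833333 - 0.333333 = 0.5


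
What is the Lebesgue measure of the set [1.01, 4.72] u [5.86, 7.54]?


For pairwise disjoint intervals, m(union) = sum of lengths.
= (4.72 - 1.01) + (7.54 - 5.86)
= 3.71 + 1.68
= 5.39


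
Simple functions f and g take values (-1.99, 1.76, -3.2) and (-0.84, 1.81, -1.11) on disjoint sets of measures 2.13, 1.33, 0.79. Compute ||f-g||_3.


Step 1: Compute differences f_i - g_i:
  -1.99 - -0.84 = -1.15
  1.76 - 1.81 = -0.05
  -3.2 - -1.11 = -2.09
Step 2: Compute |diff|^3 * measure for each set:
  |-1.15|^3 * 2.13 = 1.520875 * 2.13 = 3.239464
  |-0.05|^3 * 1.33 = 1.250000e-04 * 1.33 = 1.662500e-04
  |-2.09|^3 * 0.79 = 9.129329 * 0.79 = 7.21217
Step 3: Sum = 10.4518
Step 4: ||f-g||_3 = (10.4518)^(1/3) = 2.186404


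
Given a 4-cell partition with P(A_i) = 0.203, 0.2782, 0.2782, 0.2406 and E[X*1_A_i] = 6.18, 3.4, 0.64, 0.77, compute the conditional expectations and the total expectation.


For each cell A_i: E[X|A_i] = E[X*1_A_i] / P(A_i)
Step 1: E[X|A_1] = 6.18 / 0.203 = 30.44335
Step 2: E[X|A_2] = 3.4 / 0.2782 = 12.221423
Step 3: E[X|A_3] = 0.64 / 0.2782 = 2.300503
Step 4: E[X|A_4] = 0.77 / 0.2406 = 3.200333
Verification: E[X] = sum E[X*1_A_i] = 6.18 + 3.4 + 0.64 + 0.77 = 10.99


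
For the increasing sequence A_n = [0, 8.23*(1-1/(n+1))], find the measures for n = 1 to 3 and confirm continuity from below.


By continuity of measure from below: if A_n increases to A, then m(A_n) -> m(A).
Here A = [0, 8.23], so m(A) = 8.23
Step 1: a_1 = 8.23*(1 - 1/2) = 4.115, m(A_1) = 4.115
Step 2: a_2 = 8.23*(1 - 1/3) = 5.4867, m(A_2) = 5.4867
Step 3: a_3 = 8.23*(1 - 1/4) = 6.1725, m(A_3) = 6.1725
Limit: m(A_n) -> m([0,8.23]) = 8.23
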